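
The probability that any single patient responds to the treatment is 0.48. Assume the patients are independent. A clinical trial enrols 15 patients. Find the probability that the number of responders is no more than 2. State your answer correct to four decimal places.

0.0057

X ~ Binomial(15, 0.48); P(X ≤ 2) = Σ C(15,k) p^k (1−p)^(15−k) over k:
  k=0: C(15,0)·0.48^0·0.52^15 = 0.000055
  k=1: C(15,1)·0.48^1·0.52^14 = 0.000761
  k=2: C(15,2)·0.48^2·0.52^13 = 0.004917
Total = 0.005733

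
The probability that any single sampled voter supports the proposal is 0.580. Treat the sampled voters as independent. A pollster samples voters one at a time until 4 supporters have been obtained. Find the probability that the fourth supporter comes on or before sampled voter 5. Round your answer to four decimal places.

0.3033

Finishing within 5 sampled voters ⇔ at least 4 successes in the first 5. With X ~ Binomial(5, 0.58), P(Y ≤ 5) = 1 − P(X ≤ 3).
  k=0: C(5,0)·0.58^0·0.42^5 = 0.013069
  k=1: C(5,1)·0.58^1·0.42^4 = 0.090239
  k=2: C(5,2)·0.58^2·0.42^3 = 0.249232
  k=3: C(5,3)·0.58^3·0.42^2 = 0.344178
1 − 0.696718 = 0.303282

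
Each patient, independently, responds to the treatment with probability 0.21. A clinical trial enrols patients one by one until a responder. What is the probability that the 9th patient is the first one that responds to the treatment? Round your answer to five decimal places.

0.03186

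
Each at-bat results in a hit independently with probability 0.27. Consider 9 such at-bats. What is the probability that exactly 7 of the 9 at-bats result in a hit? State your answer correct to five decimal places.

0.00201

X ~ Binomial(n=9, p=0.27).
P(X=7) = C(9,7) · p^7 · (1−p)^2
= 36 · 0.0001046 · 0.5329 = 0.0020068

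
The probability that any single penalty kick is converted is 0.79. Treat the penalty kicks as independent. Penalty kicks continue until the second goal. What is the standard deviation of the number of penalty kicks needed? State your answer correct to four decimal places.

Y = total penalty kicks until the second success; negative binomial with r=2, p=0.79.
SD(Y) = √[r(1−p)/p²] = √(0.672969) = 0.820347

0.8203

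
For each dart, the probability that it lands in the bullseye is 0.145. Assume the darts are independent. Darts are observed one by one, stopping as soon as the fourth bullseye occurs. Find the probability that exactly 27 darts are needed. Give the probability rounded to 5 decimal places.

0.03131

Y = trial on which the fourth success occurs; negative binomial, r=4, p=0.145.
P(Y=27) = C(26,3) · p^4 · (1−p)^23
= 2600 · 0.00044205 · 0.027241 = 0.0313088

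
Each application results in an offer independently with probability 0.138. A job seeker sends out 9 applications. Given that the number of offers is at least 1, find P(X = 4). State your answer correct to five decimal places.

X ~ Binomial(9, 0.138). Want P(X=4 | X≥1) = P(X=4) / P(X≥1).
P(X=4) = C(9,4)·0.138^4·0.862^5 = 0.0217482
P(X≥1) = 1 − 0.2627637 = 0.7372363
Ratio = 0.0217482 / 0.7372363 = 0.0294996

0.02950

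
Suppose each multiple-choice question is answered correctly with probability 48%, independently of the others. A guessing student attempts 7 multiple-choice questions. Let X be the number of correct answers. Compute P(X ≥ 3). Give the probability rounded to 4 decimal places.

X ~ Binomial(7, 0.48); P(X ≥ 3) = Σ C(7,k) p^k (1−p)^(7−k) over k:
  k=3: C(7,3)·0.48^3·0.52^4 = 0.283012
  k=4: C(7,4)·0.48^4·0.52^3 = 0.261242
  k=5: C(7,5)·0.48^5·0.52^2 = 0.144688
  k=6: C(7,6)·0.48^6·0.52^1 = 0.044519
  k=7: C(7,7)·0.48^7·0.52^0 = 0.005871
Total = 0.739332

0.7393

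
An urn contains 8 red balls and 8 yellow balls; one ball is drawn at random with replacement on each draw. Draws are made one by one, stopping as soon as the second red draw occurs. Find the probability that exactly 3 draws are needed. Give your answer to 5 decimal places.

0.25000

Y = trial on which the second success occurs; negative binomial, r=2, p=0.50.
P(Y=3) = C(2,1) · p^2 · (1−p)^1
= 2 · 0.25 · 0.5 = 0.2500000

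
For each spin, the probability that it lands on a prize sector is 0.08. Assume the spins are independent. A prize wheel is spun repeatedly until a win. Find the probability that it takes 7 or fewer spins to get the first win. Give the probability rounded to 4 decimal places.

Y = number of spins to the first success; geometric, p = 0.08.
P(Y ≤ 7) = 1 − (1−p)^7 = 1 − 0.557847 = 0.442153

0.4422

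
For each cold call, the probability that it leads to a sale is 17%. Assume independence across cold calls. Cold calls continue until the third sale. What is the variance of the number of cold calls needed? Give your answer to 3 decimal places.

Y = total cold calls until the third success; negative binomial with r=3, p=0.17.
Var(Y) = r(1−p)/p² = 3·0.83 / 0.17² = 86.15917

86.159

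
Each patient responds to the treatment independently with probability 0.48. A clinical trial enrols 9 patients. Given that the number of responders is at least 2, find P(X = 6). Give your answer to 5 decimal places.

X ~ Binomial(9, 0.48). Want P(X=6 | X≥2) = P(X=6) / P(X≥2).
P(X=6) = C(9,6)·0.48^6·0.52^3 = 0.1444564
P(X≥2) = 1 − 0.0027799 − 0.0230946 = 0.9741255
Ratio = 0.1444564 / 0.9741255 = 0.1482934

0.14829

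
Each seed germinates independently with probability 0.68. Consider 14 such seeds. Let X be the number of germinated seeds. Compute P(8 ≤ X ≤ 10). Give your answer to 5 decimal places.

X ~ Binomial(14, 0.68); P(8 ≤ X ≤ 10) = Σ C(14,k) p^k (1−p)^(14−k) over k:
  k=8: C(14,8)·0.68^8·0.32^6 = 0.1474098
  k=9: C(14,9)·0.68^9·0.32^5 = 0.2088306
  k=10: C(14,10)·0.68^10·0.32^4 = 0.2218825
Total = 0.5781230

0.57812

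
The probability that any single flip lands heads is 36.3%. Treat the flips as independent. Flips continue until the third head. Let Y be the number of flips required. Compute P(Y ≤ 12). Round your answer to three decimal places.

Finishing within 12 flips ⇔ at least 3 successes in the first 12. With X ~ Binomial(12, 0.363), P(Y ≤ 12) = 1 − P(X ≤ 2).
  k=0: C(12,0)·0.363^0·0.637^12 = 0.00446
  k=1: C(12,1)·0.363^1·0.637^11 = 0.03052
  k=2: C(12,2)·0.363^2·0.637^10 = 0.09566
1 − 0.13065 = 0.86935

0.869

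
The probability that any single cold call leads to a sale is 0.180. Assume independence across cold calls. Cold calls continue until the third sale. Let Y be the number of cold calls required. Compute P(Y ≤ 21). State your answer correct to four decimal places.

Finishing within 21 cold calls ⇔ at least 3 successes in the first 21. With X ~ Binomial(21, 0.18), P(Y ≤ 21) = 1 − P(X ≤ 2).
  k=0: C(21,0)·0.18^0·0.82^21 = 0.015491
  k=1: C(21,1)·0.18^1·0.82^20 = 0.071412
  k=2: C(21,2)·0.18^2·0.82^19 = 0.156757
1 − 0.243660 = 0.756340

0.7563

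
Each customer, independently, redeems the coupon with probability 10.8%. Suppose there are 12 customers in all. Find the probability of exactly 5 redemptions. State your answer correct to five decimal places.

0.00523

X ~ Binomial(n=12, p=0.108).
P(X=5) = C(12,5) · p^5 · (1−p)^7
= 792 · 1.4693e-05 · 0.44932 = 0.0052288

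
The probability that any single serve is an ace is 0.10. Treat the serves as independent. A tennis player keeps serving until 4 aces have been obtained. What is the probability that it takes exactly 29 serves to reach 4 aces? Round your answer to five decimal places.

0.02352

Y = trial on which the fourth success occurs; negative binomial, r=4, p=0.10.
P(Y=29) = C(28,3) · p^4 · (1−p)^25
= 3276 · 0.0001 · 0.07179 = 0.0235183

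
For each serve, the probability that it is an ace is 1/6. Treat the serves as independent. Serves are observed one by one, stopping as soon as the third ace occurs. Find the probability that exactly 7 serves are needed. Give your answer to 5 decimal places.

Y = trial on which the third success occurs; negative binomial, r=3, p=0.166667.
P(Y=7) = C(6,2) · p^3 · (1−p)^4
= 15 · 0.0046296 · 0.48225 = 0.0334898

0.03349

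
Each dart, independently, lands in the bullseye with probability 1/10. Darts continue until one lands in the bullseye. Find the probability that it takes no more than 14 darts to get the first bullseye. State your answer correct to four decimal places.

0.7712

Y = number of darts to the first success; geometric, p = 0.10.
P(Y ≤ 14) = 1 − (1−p)^14 = 1 − 0.228768 = 0.771232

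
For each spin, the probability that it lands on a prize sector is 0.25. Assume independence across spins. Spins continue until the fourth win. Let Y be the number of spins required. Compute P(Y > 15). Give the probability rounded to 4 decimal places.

0.4613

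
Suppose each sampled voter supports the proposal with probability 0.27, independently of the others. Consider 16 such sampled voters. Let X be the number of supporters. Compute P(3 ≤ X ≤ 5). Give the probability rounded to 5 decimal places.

X ~ Binomial(16, 0.27); P(3 ≤ X ≤ 5) = Σ C(16,k) p^k (1−p)^(16−k) over k:
  k=3: C(16,3)·0.27^3·0.73^13 = 0.1842793
  k=4: C(16,4)·0.27^4·0.73^12 = 0.2215138
  k=5: C(16,5)·0.27^5·0.73^11 = 0.1966314
Total = 0.6024245

0.60242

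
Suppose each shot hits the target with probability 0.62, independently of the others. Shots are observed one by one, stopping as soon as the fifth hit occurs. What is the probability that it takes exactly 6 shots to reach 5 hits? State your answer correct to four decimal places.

Y = trial on which the fifth success occurs; negative binomial, r=5, p=0.62.
P(Y=6) = C(5,4) · p^5 · (1−p)^1
= 5 · 0.091613 · 0.38 = 0.174065

0.1741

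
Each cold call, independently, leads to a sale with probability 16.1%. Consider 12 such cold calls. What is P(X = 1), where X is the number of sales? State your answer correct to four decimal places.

X ~ Binomial(n=12, p=0.161).
P(X=1) = C(12,1) · p^1 · (1−p)^11
= 12 · 0.161 · 0.145 = 0.280149

0.2801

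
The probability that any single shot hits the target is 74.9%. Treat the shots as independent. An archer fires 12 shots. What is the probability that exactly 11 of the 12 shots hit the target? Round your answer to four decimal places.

0.1254

X ~ Binomial(n=12, p=0.749).
P(X=11) = C(12,11) · p^11 · (1−p)^1
= 12 · 0.04162 · 0.251 = 0.125359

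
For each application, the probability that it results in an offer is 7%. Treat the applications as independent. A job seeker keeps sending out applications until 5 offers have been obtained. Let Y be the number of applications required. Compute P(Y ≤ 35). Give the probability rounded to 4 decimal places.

Finishing within 35 applications ⇔ at least 5 successes in the first 35. With X ~ Binomial(35, 0.07), P(Y ≤ 35) = 1 − P(X ≤ 4).
  k=0: C(35,0)·0.07^0·0.93^35 = 0.078868
  k=1: C(35,1)·0.07^1·0.93^34 = 0.207772
  k=2: C(35,2)·0.07^2·0.93^33 = 0.265858
  k=3: C(35,3)·0.07^3·0.93^32 = 0.220119
  k=4: C(35,4)·0.07^4·0.93^31 = 0.132545
1 − 0.905163 = 0.094837

0.0948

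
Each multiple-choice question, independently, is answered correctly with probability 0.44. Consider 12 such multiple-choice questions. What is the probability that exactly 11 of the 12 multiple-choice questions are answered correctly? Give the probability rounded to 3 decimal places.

0.001

X ~ Binomial(n=12, p=0.44).
P(X=11) = C(12,11) · p^11 · (1−p)^1
= 12 · 0.00011967 · 0.56 = 0.00080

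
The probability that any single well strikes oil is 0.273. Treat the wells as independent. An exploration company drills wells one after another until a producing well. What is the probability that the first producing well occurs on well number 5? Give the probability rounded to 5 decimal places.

0.07626

Geometric (trials to first success), p = 0.273.
P(Y = 5) = (1−p)^4 · p = 0.27934 · 0.273 = 0.0762606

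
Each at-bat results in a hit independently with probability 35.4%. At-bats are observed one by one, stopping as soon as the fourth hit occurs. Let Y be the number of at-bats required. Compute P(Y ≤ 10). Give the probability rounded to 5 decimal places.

0.49702

Finishing within 10 at-bats ⇔ at least 4 successes in the first 10. With X ~ Binomial(10, 0.354), P(Y ≤ 10) = 1 − P(X ≤ 3).
  k=0: C(10,0)·0.354^0·0.646^10 = 0.0126568
  k=1: C(10,1)·0.354^1·0.646^9 = 0.0693579
  k=2: C(10,2)·0.354^2·0.646^8 = 0.1710327
  k=3: C(10,3)·0.354^3·0.646^7 = 0.2499302
1 − 0.5029776 = 0.4970224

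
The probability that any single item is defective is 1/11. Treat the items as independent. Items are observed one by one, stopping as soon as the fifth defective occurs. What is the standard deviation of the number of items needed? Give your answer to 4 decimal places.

23.4521

Y = total items until the fifth success; negative binomial with r=5, p=0.090909.
SD(Y) = √[r(1−p)/p²] = √(550.000000) = 23.452079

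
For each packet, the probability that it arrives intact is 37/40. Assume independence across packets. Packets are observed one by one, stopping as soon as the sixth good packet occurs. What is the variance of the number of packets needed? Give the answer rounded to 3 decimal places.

0.526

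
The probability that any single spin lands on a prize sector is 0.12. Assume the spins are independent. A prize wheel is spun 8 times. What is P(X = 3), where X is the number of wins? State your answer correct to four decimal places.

X ~ Binomial(n=8, p=0.12).
P(X=3) = C(8,3) · p^3 · (1−p)^5
= 56 · 0.001728 · 0.52773 = 0.051068

0.0511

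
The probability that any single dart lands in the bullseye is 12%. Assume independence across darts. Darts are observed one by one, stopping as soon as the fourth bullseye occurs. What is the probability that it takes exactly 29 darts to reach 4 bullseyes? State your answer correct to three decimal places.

Y = trial on which the fourth success occurs; negative binomial, r=4, p=0.12.
P(Y=29) = C(28,3) · p^4 · (1−p)^25
= 3276 · 0.00020736 · 0.040932 = 0.02781

0.028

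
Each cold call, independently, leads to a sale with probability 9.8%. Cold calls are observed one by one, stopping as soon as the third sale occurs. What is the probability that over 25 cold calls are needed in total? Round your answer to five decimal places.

Needing more than 25 cold calls ⇔ fewer than 3 successes in the first 25. With X ~ Binomial(25, 0.098), P(Y > 25) = P(X ≤ 2).
  k=0: C(25,0)·0.098^0·0.902^25 = 0.0758863
  k=1: C(25,1)·0.098^1·0.902^24 = 0.2061214
  k=2: C(25,2)·0.098^2·0.902^23 = 0.2687347
P(X ≤ 2) = 0.5507424

0.55074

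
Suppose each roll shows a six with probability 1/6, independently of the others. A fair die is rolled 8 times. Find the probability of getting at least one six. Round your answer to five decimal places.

0.76743

P(at least one) = 1 − P(none) = 1 − (1 − 0.166667)^8
= 1 − 0.2325680 = 0.7674320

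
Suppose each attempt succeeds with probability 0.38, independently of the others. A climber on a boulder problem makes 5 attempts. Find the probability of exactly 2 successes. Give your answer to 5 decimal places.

0.34415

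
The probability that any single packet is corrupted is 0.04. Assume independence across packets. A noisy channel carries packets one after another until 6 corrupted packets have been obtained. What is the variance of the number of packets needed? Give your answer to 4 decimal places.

Y = total packets until the sixth success; negative binomial with r=6, p=0.04.
Var(Y) = r(1−p)/p² = 6·0.96 / 0.04² = 3600.000000

3600.0000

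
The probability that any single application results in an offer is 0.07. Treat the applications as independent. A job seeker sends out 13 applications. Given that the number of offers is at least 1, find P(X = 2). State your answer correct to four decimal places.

0.2817

X ~ Binomial(13, 0.07). Want P(X=2 | X≥1) = P(X=2) / P(X≥1).
P(X=2) = C(13,2)·0.07^2·0.93^11 = 0.172030
P(X≥1) = 1 − 0.389295 = 0.610705
Ratio = 0.172030 / 0.610705 = 0.281690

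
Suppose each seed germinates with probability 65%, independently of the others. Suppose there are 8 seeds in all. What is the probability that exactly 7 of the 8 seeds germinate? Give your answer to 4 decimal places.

0.1373

X ~ Binomial(n=8, p=0.65).
P(X=7) = C(8,7) · p^7 · (1−p)^1
= 8 · 0.049022 · 0.35 = 0.137262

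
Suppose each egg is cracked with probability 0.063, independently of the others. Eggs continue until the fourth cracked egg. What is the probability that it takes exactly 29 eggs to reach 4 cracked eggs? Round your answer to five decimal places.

Y = trial on which the fourth success occurs; negative binomial, r=4, p=0.063.
P(Y=29) = C(28,3) · p^4 · (1−p)^25
= 3276 · 1.5753e-05 · 0.19656 = 0.0101437

0.01014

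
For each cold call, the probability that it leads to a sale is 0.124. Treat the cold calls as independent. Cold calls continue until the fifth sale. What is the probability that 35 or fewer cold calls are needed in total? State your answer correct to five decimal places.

Finishing within 35 cold calls ⇔ at least 5 successes in the first 35. With X ~ Binomial(35, 0.124), P(Y ≤ 35) = 1 − P(X ≤ 4).
  k=0: C(35,0)·0.124^0·0.876^35 = 0.0097195
  k=1: C(35,1)·0.124^1·0.876^34 = 0.0481537
  k=2: C(35,2)·0.124^2·0.876^33 = 0.1158766
  k=3: C(35,3)·0.124^3·0.876^32 = 0.1804289
  k=4: C(35,4)·0.124^4·0.876^31 = 0.2043213
1 − 0.5585000 = 0.4415000

0.44150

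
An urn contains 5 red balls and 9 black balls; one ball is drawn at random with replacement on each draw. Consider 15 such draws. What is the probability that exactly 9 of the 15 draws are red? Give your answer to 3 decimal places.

X ~ Binomial(n=15, p=0.357143).
P(X=9) = C(15,9) · p^9 · (1−p)^6
= 5005 · 9.4532e-05 · 0.070581 = 0.03339

0.033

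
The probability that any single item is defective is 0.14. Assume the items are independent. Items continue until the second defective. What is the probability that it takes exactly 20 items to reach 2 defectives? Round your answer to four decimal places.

0.0247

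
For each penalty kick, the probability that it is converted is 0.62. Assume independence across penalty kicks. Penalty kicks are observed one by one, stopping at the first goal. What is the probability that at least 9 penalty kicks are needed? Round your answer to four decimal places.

0.0004

Y = number of penalty kicks to the first success; geometric, p = 0.62.
P(Y > 8) = P(first 8 all fail) = (1−p)^8 = 0.000435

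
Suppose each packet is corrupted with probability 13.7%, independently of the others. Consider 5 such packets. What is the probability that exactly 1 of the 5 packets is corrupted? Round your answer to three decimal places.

0.380

X ~ Binomial(n=5, p=0.137).
P(X=1) = C(5,1) · p^1 · (1−p)^4
= 5 · 0.137 · 0.55468 = 0.37996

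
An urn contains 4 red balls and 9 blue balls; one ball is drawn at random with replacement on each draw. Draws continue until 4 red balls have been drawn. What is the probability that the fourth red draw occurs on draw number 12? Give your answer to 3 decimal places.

0.078

Y = trial on which the fourth success occurs; negative binomial, r=4, p=0.307692.
P(Y=12) = C(11,3) · p^4 · (1−p)^8
= 165 · 0.0089633 · 0.052771 = 0.07804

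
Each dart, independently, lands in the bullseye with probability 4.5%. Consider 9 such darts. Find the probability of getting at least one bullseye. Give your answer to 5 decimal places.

P(at least one) = 1 − P(none) = 1 − (1 − 0.045)^9
= 1 − 0.6607396 = 0.3392604

0.33926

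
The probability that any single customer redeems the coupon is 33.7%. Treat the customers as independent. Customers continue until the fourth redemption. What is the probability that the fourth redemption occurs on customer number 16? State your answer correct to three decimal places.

0.042

Y = trial on which the fourth success occurs; negative binomial, r=4, p=0.337.
P(Y=16) = C(15,3) · p^4 · (1−p)^12
= 455 · 0.012898 · 0.0072138 = 0.04233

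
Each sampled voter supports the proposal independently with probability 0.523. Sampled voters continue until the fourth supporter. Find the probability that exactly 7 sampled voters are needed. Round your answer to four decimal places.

0.1624

Y = trial on which the fourth success occurs; negative binomial, r=4, p=0.523.
P(Y=7) = C(6,3) · p^4 · (1−p)^3
= 20 · 0.074818 · 0.10853 = 0.162402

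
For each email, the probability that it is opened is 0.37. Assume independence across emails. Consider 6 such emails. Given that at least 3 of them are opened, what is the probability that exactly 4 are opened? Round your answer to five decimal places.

X ~ Binomial(6, 0.37). Want P(X=4 | X≥3) = P(X=4) / P(X≥3).
P(X=4) = C(6,4)·0.37^4·0.63^2 = 0.1115782
P(X≥3) = 1 − 0.0625235 − 0.2203209 − 0.3234871 = 0.3936685
Ratio = 0.1115782 / 0.3936685 = 0.2834318

0.28343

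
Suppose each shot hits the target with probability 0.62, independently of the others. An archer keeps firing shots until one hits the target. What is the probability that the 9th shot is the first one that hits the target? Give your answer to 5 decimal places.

0.00027

Geometric (trials to first success), p = 0.62.
P(Y = 9) = (1−p)^8 · p = 0.00043478 · 0.62 = 0.0002696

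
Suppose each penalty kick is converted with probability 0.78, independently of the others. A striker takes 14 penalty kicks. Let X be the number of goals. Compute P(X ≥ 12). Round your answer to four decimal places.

X ~ Binomial(14, 0.78); P(X ≥ 12) = Σ C(14,k) p^k (1−p)^(14−k) over k:
  k=12: C(14,12)·0.78^12·0.22^2 = 0.223369
  k=13: C(14,13)·0.78^13·0.22^1 = 0.121837
  k=14: C(14,14)·0.78^14·0.22^0 = 0.030855
Total = 0.376061

0.3761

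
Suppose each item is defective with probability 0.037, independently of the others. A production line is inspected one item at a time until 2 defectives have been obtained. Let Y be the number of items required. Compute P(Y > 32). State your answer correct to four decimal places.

Needing more than 32 items ⇔ fewer than 2 successes in the first 32. With X ~ Binomial(32, 0.037), P(Y > 32) = P(X ≤ 1).
  k=0: C(32,0)·0.037^0·0.963^32 = 0.299255
  k=1: C(32,1)·0.037^1·0.963^31 = 0.367931
P(X ≤ 1) = 0.667186

0.6672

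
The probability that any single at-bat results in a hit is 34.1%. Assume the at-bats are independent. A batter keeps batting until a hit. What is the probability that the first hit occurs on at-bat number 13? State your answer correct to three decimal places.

0.002

Geometric (trials to first success), p = 0.341.
P(Y = 13) = (1−p)^12 · p = 0.0067085 · 0.341 = 0.00229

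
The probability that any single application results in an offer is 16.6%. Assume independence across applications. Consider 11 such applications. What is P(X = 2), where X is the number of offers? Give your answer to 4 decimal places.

0.2959

X ~ Binomial(n=11, p=0.166).
P(X=2) = C(11,2) · p^2 · (1−p)^9
= 55 · 0.027556 · 0.19521 = 0.295851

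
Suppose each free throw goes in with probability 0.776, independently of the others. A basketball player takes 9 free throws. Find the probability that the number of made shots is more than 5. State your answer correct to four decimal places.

0.8794

X ~ Binomial(9, 0.776); P(X ≥ 6) = Σ C(9,k) p^k (1−p)^(9−k) over k:
  k=6: C(9,6)·0.776^6·0.224^3 = 0.206155
  k=7: C(9,7)·0.776^7·0.224^2 = 0.306077
  k=8: C(9,8)·0.776^8·0.224^1 = 0.265084
  k=9: C(9,9)·0.776^9·0.224^0 = 0.102036
Total = 0.879353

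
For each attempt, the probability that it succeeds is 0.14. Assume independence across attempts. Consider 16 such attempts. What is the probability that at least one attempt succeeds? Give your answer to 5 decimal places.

0.91047

P(at least one) = 1 − P(none) = 1 − (1 − 0.14)^16
= 1 − 0.0895314 = 0.9104686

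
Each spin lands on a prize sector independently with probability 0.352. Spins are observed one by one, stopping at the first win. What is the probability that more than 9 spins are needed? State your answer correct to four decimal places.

Y = number of spins to the first success; geometric, p = 0.352.
P(Y > 9) = P(first 9 all fail) = (1−p)^9 = 0.020145

0.0201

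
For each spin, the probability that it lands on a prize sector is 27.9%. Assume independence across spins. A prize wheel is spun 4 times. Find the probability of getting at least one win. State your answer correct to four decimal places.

P(at least one) = 1 − P(none) = 1 − (1 − 0.279)^4
= 1 − 0.270235 = 0.729765

0.7298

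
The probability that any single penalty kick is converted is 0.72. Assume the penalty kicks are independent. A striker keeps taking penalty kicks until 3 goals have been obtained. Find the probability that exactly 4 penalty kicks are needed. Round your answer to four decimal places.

Y = trial on which the third success occurs; negative binomial, r=3, p=0.72.
P(Y=4) = C(3,2) · p^3 · (1−p)^1
= 3 · 0.37325 · 0.28 = 0.313528

0.3135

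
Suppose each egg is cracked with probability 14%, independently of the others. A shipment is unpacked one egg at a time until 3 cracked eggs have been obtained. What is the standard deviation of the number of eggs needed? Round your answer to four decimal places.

11.4731

Y = total eggs until the third success; negative binomial with r=3, p=0.14.
SD(Y) = √[r(1−p)/p²] = √(131.632653) = 11.473127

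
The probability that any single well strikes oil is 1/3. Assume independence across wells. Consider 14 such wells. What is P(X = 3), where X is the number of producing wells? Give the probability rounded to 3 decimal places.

X ~ Binomial(n=14, p=0.333333).
P(X=3) = C(14,3) · p^3 · (1−p)^11
= 364 · 0.037037 · 0.011561 = 0.15586

0.156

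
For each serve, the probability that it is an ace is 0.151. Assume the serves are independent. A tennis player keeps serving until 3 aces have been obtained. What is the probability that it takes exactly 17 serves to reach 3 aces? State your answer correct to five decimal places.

0.04177

Y = trial on which the third success occurs; negative binomial, r=3, p=0.151.
P(Y=17) = C(16,2) · p^3 · (1−p)^14
= 120 · 0.003443 · 0.10109 = 0.0417657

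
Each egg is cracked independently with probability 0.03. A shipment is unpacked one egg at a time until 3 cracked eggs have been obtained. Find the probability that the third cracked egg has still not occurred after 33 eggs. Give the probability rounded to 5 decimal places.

0.92436

Needing more than 33 eggs ⇔ fewer than 3 successes in the first 33. With X ~ Binomial(33, 0.03), P(Y > 33) = P(X ≤ 2).
  k=0: C(33,0)·0.03^0·0.97^33 = 0.3659883
  k=1: C(33,1)·0.03^1·0.97^32 = 0.3735345
  k=2: C(33,2)·0.03^2·0.97^31 = 0.1848418
P(X ≤ 2) = 0.9243646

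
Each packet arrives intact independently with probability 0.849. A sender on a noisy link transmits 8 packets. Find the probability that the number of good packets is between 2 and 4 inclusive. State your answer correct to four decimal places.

0.0218

X ~ Binomial(8, 0.849); P(2 ≤ X ≤ 4) = Σ C(8,k) p^k (1−p)^(8−k) over k:
  k=2: C(8,2)·0.849^2·0.151^6 = 0.000239
  k=3: C(8,3)·0.849^3·0.151^5 = 0.002690
  k=4: C(8,4)·0.849^4·0.151^4 = 0.018908
Total = 0.021837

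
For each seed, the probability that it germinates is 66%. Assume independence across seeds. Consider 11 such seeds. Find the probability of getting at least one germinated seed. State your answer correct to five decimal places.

P(at least one) = 1 − P(none) = 1 − (1 − 0.66)^11
= 1 − 0.0000070 = 0.9999930

0.99999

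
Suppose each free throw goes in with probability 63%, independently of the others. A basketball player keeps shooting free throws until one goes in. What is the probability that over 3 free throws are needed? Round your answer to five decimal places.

0.05065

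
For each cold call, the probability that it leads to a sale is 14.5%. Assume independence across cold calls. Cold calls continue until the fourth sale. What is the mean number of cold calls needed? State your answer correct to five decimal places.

Y = total cold calls until the fourth success; negative binomial with r=4, p=0.145.
E[Y] = r / p = 4 / 0.145 = 27.5862069

27.58621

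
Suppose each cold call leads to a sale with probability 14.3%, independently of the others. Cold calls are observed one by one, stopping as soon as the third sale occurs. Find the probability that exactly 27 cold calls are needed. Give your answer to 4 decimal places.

0.0234

Y = trial on which the third success occurs; negative binomial, r=3, p=0.143.
P(Y=27) = C(26,2) · p^3 · (1−p)^24
= 325 · 0.0029242 · 0.024634 = 0.023412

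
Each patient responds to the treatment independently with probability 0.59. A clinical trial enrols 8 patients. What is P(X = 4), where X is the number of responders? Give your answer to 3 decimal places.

X ~ Binomial(n=8, p=0.59).
P(X=4) = C(8,4) · p^4 · (1−p)^4
= 70 · 0.12117 · 0.028258 = 0.23969

0.240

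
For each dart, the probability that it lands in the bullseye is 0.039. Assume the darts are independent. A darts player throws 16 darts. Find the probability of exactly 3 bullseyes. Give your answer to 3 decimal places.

0.020

X ~ Binomial(n=16, p=0.039).
P(X=3) = C(16,3) · p^3 · (1−p)^13
= 560 · 5.9319e-05 · 0.59622 = 0.01981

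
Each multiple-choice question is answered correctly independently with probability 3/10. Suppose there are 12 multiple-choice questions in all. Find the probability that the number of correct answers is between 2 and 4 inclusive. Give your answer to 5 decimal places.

X ~ Binomial(12, 0.30); P(2 ≤ X ≤ 4) = Σ C(12,k) p^k (1−p)^(12−k) over k:
  k=2: C(12,2)·0.30^2·0.70^10 = 0.1677903
  k=3: C(12,3)·0.30^3·0.70^9 = 0.2397004
  k=4: C(12,4)·0.30^4·0.70^8 = 0.2311397
Total = 0.6386304

0.63863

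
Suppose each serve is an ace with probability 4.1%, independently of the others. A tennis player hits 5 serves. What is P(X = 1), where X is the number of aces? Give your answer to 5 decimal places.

X ~ Binomial(n=5, p=0.041).
P(X=1) = C(5,1) · p^1 · (1−p)^4
= 5 · 0.041 · 0.84581 = 0.1733917

0.17339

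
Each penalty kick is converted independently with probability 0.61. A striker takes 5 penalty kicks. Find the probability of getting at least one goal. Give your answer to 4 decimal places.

0.9910

P(at least one) = 1 − P(none) = 1 − (1 − 0.61)^5
= 1 − 0.009022 = 0.990978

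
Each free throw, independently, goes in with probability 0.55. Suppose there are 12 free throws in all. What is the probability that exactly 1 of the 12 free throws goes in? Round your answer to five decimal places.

0.00101

X ~ Binomial(n=12, p=0.55).
P(X=1) = C(12,1) · p^1 · (1−p)^11
= 12 · 0.55 · 0.00015323 = 0.0010113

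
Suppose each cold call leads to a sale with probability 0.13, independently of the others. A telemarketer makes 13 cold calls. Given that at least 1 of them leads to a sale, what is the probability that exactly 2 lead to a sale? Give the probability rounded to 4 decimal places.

X ~ Binomial(13, 0.13). Want P(X=2 | X≥1) = P(X=2) / P(X≥1).
P(X=2) = C(13,2)·0.13^2·0.87^11 = 0.284900
P(X≥1) = 1 − 0.163588 = 0.836412
Ratio = 0.284900 / 0.836412 = 0.340622

0.3406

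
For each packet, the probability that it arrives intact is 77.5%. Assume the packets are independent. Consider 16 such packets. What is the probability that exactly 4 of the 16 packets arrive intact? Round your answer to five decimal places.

0.00001

X ~ Binomial(n=16, p=0.775).
P(X=4) = C(16,4) · p^4 · (1−p)^12
= 1820 · 0.36075 · 1.6834e-08 = 0.0000111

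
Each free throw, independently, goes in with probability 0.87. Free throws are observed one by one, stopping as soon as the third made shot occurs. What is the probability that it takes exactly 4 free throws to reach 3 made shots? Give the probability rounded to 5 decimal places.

0.25682

Y = trial on which the third success occurs; negative binomial, r=3, p=0.87.
P(Y=4) = C(3,2) · p^3 · (1−p)^1
= 3 · 0.6585 · 0.13 = 0.2568162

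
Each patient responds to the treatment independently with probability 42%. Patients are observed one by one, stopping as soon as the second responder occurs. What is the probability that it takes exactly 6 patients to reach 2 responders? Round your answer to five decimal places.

Y = trial on which the second success occurs; negative binomial, r=2, p=0.42.
P(Y=6) = C(5,1) · p^2 · (1−p)^4
= 5 · 0.1764 · 0.11316 = 0.0998115

0.09981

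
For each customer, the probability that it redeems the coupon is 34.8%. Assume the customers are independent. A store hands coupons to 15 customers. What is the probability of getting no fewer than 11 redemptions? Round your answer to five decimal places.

X ~ Binomial(15, 0.348); P(X ≥ 11) = Σ C(15,k) p^k (1−p)^(15−k) over k:
  k=11: C(15,11)·0.348^11·0.652^4 = 0.0022361
  k=12: C(15,12)·0.348^12·0.652^3 = 0.0003978
  k=13: C(15,13)·0.348^13·0.652^2 = 0.0000490
  k=14: C(15,14)·0.348^14·0.652^1 = 0.0000037
  k=15: C(15,15)·0.348^15·0.652^0 = 0.0000001
Total = 0.0026868

0.00269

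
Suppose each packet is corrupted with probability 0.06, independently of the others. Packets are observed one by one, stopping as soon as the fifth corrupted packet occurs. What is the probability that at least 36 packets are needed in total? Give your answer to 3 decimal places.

0.944

Needing more than 35 packets ⇔ fewer than 5 successes in the first 35. With X ~ Binomial(35, 0.06), P(Y > 35) = P(X ≤ 4).
  k=0: C(35,0)·0.06^0·0.94^35 = 0.11468
  k=1: C(35,1)·0.06^1·0.94^34 = 0.25619
  k=2: C(35,2)·0.06^2·0.94^33 = 0.27800
  k=3: C(35,3)·0.06^3·0.94^32 = 0.19519
  k=4: C(35,4)·0.06^4·0.94^31 = 0.09967
P(X ≤ 4) = 0.94372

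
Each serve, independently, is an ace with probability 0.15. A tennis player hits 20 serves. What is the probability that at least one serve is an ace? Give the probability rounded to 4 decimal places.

0.9612

P(at least one) = 1 − P(none) = 1 − (1 − 0.15)^20
= 1 − 0.038760 = 0.961240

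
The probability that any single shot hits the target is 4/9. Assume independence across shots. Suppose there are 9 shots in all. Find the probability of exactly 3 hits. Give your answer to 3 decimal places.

0.217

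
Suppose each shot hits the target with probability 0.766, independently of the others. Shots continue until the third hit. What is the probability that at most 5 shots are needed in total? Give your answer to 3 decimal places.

0.913

Finishing within 5 shots ⇔ at least 3 successes in the first 5. With X ~ Binomial(5, 0.766), P(Y ≤ 5) = 1 − P(X ≤ 2).
  k=0: C(5,0)·0.766^0·0.234^5 = 0.00070
  k=1: C(5,1)·0.766^1·0.234^4 = 0.01148
  k=2: C(5,2)·0.766^2·0.234^3 = 0.07518
1 − 0.08737 = 0.91263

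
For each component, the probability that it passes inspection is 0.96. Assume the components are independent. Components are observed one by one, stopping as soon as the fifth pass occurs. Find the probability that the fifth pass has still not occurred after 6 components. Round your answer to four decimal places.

Needing more than 6 components ⇔ fewer than 5 successes in the first 6. With X ~ Binomial(6, 0.96), P(Y > 6) = P(X ≤ 4).
  k=0: C(6,0)·0.96^0·0.04^6 = 0.000000
  k=1: C(6,1)·0.96^1·0.04^5 = 0.000001
  k=2: C(6,2)·0.96^2·0.04^4 = 0.000035
  k=3: C(6,3)·0.96^3·0.04^3 = 0.001132
  k=4: C(6,4)·0.96^4·0.04^2 = 0.020384
P(X ≤ 4) = 0.021553

0.0216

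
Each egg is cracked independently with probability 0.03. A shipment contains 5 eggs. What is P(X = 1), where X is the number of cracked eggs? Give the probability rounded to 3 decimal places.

X ~ Binomial(n=5, p=0.03).
P(X=1) = C(5,1) · p^1 · (1−p)^4
= 5 · 0.03 · 0.88529 = 0.13279

0.133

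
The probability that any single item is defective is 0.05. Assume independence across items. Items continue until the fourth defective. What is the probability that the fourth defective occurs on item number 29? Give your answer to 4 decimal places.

0.0057

Y = trial on which the fourth success occurs; negative binomial, r=4, p=0.05.
P(Y=29) = C(28,3) · p^4 · (1−p)^25
= 3276 · 6.25e-06 · 0.27739 = 0.005680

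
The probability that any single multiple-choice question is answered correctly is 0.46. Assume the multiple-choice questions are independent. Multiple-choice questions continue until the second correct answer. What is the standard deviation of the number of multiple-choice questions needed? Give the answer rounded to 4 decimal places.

2.2592

Y = total multiple-choice questions until the second success; negative binomial with r=2, p=0.46.
SD(Y) = √[r(1−p)/p²] = √(5.103970) = 2.259197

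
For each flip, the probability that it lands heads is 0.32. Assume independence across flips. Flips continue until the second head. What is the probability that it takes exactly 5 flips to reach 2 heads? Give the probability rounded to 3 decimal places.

Y = trial on which the second success occurs; negative binomial, r=2, p=0.32.
P(Y=5) = C(4,1) · p^2 · (1−p)^3
= 4 · 0.1024 · 0.31443 = 0.12879

0.129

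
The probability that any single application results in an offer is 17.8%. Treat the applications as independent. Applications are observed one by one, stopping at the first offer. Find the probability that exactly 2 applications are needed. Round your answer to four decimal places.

Geometric (trials to first success), p = 0.178.
P(Y = 2) = (1−p)^1 · p = 0.822 · 0.178 = 0.146316

0.1463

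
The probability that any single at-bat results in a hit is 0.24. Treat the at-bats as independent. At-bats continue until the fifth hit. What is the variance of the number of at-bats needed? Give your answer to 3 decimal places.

Y = total at-bats until the fifth success; negative binomial with r=5, p=0.24.
Var(Y) = r(1−p)/p² = 5·0.76 / 0.24² = 65.97222

65.972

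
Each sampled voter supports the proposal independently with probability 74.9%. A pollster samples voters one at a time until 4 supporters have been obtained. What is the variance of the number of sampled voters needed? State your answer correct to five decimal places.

1.78966

Y = total sampled voters until the fourth success; negative binomial with r=4, p=0.749.
Var(Y) = r(1−p)/p² = 4·0.251 / 0.749² = 1.7896581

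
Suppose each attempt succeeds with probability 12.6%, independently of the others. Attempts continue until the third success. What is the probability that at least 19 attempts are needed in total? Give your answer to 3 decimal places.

0.600

Needing more than 18 attempts ⇔ fewer than 3 successes in the first 18. With X ~ Binomial(18, 0.126), P(Y > 18) = P(X ≤ 2).
  k=0: C(18,0)·0.126^0·0.874^18 = 0.08855
  k=1: C(18,1)·0.126^1·0.874^17 = 0.22979
  k=2: C(18,2)·0.126^2·0.874^16 = 0.28159
P(X ≤ 2) = 0.59994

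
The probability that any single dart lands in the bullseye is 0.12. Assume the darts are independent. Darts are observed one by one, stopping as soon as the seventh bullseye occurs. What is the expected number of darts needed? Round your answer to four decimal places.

Y = total darts until the seventh success; negative binomial with r=7, p=0.12.
E[Y] = r / p = 7 / 0.12 = 58.333333

58.3333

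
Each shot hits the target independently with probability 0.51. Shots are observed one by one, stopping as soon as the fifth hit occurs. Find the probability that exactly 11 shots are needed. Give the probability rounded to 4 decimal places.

0.1003

Y = trial on which the fifth success occurs; negative binomial, r=5, p=0.51.
P(Y=11) = C(10,4) · p^5 · (1−p)^6
= 210 · 0.034503 · 0.013841 = 0.100287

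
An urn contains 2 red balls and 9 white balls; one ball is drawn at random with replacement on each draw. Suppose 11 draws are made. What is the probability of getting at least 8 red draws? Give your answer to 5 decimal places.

X ~ Binomial(11, 0.181818); P(X ≥ 8) = Σ C(11,k) p^k (1−p)^(11−k) over k:
  k=8: C(11,8)·0.181818^8·0.818182^3 = 0.0001079
  k=9: C(11,9)·0.181818^9·0.818182^2 = 0.0000080
  k=10: C(11,10)·0.181818^10·0.818182^1 = 0.0000004
  k=11: C(11,11)·0.181818^11·0.818182^0 = 0.0000000
Total = 0.0001163

0.00012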